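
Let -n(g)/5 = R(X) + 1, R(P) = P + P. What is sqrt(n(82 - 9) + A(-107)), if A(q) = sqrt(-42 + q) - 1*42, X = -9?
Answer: sqrt(43 + I*sqrt(149)) ≈ 6.6219 + 0.92168*I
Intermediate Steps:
A(q) = -42 + sqrt(-42 + q) (A(q) = sqrt(-42 + q) - 42 = -42 + sqrt(-42 + q))
R(P) = 2*P
n(g) = 85 (n(g) = -5*(2*(-9) + 1) = -5*(-18 + 1) = -5*(-17) = 85)
sqrt(n(82 - 9) + A(-107)) = sqrt(85 + (-42 + sqrt(-42 - 107))) = sqrt(85 + (-42 + sqrt(-149))) = sqrt(85 + (-42 + I*sqrt(149))) = sqrt(43 + I*sqrt(149))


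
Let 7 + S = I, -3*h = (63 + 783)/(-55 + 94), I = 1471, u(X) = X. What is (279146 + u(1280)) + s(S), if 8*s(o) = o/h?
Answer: 26357665/94 ≈ 2.8040e+5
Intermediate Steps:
h = -94/13 (h = -(63 + 783)/(3*(-55 + 94)) = -282/39 = -⅓*282/13 = -94/13 ≈ -7.2308)
S = 1464 (S = -7 + 1471 = 1464)
s(o) = -13*o/752 (s(o) = (o/(-94/13))/8 = (o*(-13/94))/8 = (-13*o/94)/8 = -13*o/752)
(279146 + u(1280)) + s(S) = (279146 + 1280) - 13/752*1464 = 280426 - 2379/94 = 26357665/94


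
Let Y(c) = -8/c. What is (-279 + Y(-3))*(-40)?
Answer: 33160/3 ≈ 11053.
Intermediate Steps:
(-279 + Y(-3))*(-40) = (-279 - 8/(-3))*(-40) = (-279 - 8*(-⅓))*(-40) = (-279 + 8/3)*(-40) = -829/3*(-40) = 33160/3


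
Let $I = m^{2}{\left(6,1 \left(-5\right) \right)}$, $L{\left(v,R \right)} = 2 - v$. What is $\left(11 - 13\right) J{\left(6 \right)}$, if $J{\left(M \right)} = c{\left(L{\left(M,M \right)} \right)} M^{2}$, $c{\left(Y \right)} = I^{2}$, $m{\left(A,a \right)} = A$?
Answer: $-93312$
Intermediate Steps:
$I = 36$ ($I = 6^{2} = 36$)
$c{\left(Y \right)} = 1296$ ($c{\left(Y \right)} = 36^{2} = 1296$)
$J{\left(M \right)} = 1296 M^{2}$
$\left(11 - 13\right) J{\left(6 \right)} = \left(11 - 13\right) 1296 \cdot 6^{2} = - 2 \cdot 1296 \cdot 36 = \left(-2\right) 46656 = -93312$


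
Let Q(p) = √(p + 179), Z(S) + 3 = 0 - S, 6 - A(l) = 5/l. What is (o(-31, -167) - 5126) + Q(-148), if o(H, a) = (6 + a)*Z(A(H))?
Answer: -113182/31 + √31 ≈ -3645.5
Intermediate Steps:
A(l) = 6 - 5/l
Z(S) = -3 - S (Z(S) = -3 + (0 - S) = -3 - S)
Q(p) = √(179 + p)
o(H, a) = (-9 + 5/H)*(6 + a) (o(H, a) = (6 + a)*(-3 - (6 - 5/H)) = (6 + a)*(-3 + (-6 + 5/H)) = (6 + a)*(-9 + 5/H) = (-9 + 5/H)*(6 + a))
(o(-31, -167) - 5126) + Q(-148) = (-1*(-5 + 9*(-31))*(6 - 167)/(-31) - 5126) + √(179 - 148) = (-1*(-1/31)*(-5 - 279)*(-161) - 5126) + √31 = (-1*(-1/31)*(-284)*(-161) - 5126) + √31 = (45724/31 - 5126) + √31 = -113182/31 + √31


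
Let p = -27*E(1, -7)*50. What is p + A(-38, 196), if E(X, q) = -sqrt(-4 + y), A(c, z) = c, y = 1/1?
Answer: -38 + 1350*I*sqrt(3) ≈ -38.0 + 2338.3*I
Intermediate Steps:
y = 1
E(X, q) = -I*sqrt(3) (E(X, q) = -sqrt(-4 + 1) = -sqrt(-3) = -I*sqrt(3))
p = 1350*I*sqrt(3) (p = -(-27)*I*sqrt(3)*50 = (27*I*sqrt(3))*50 = 1350*I*sqrt(3) ≈ 2338.3*I)
p + A(-38, 196) = 1350*I*sqrt(3) - 38 = -38 + 1350*I*sqrt(3)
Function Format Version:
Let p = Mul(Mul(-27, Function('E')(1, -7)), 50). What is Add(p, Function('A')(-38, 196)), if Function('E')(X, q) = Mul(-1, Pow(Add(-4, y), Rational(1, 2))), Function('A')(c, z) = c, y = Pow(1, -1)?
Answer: Add(-38, Mul(1350, I, Pow(3, Rational(1, 2)))) ≈ Add(-38.000, Mul(2338.3, I))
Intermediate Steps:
y = 1
Function('E')(X, q) = Mul(-1, I, Pow(3, Rational(1, 2))) (Function('E')(X, q) = Mul(-1, Pow(Add(-4, 1), Rational(1, 2))) = Mul(-1, Pow(-3, Rational(1, 2))) = Mul(-1, Mul(I, Pow(3, Rational(1, 2)))) = Mul(-1, I, Pow(3, Rational(1, 2))))
p = Mul(1350, I, Pow(3, Rational(1, 2))) (p = Mul(Mul(-27, Mul(-1, I, Pow(3, Rational(1, 2)))), 50) = Mul(Mul(27, I, Pow(3, Rational(1, 2))), 50) = Mul(1350, I, Pow(3, Rational(1, 2))) ≈ Mul(2338.3, I))
Add(p, Function('A')(-38, 196)) = Add(Mul(1350, I, Pow(3, Rational(1, 2))), -38) = Add(-38, Mul(1350, I, Pow(3, Rational(1, 2))))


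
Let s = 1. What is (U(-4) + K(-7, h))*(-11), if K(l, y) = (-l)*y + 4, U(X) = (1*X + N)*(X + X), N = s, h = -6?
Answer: 154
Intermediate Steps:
N = 1
U(X) = 2*X*(1 + X) (U(X) = (1*X + 1)*(X + X) = (X + 1)*(2*X) = (1 + X)*(2*X) = 2*X*(1 + X))
K(l, y) = 4 - l*y (K(l, y) = -l*y + 4 = 4 - l*y)
(U(-4) + K(-7, h))*(-11) = (2*(-4)*(1 - 4) + (4 - 1*(-7)*(-6)))*(-11) = (2*(-4)*(-3) + (4 - 42))*(-11) = (24 - 38)*(-11) = -14*(-11) = 154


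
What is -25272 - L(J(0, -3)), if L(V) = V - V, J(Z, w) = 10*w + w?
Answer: -25272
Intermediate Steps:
J(Z, w) = 11*w
L(V) = 0
-25272 - L(J(0, -3)) = -25272 - 1*0 = -25272 + 0 = -25272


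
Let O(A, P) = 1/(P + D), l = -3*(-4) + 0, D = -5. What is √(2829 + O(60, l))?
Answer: 2*√34657/7 ≈ 53.190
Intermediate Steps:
l = 12 (l = 12 + 0 = 12)
O(A, P) = 1/(-5 + P) (O(A, P) = 1/(P - 5) = 1/(-5 + P))
√(2829 + O(60, l)) = √(2829 + 1/(-5 + 12)) = √(2829 + 1/7) = √(2829 + ⅐) = √(19804/7) = 2*√34657/7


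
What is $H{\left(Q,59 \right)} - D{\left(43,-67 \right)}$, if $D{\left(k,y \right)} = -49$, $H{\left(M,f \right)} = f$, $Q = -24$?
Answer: $108$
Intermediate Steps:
$H{\left(Q,59 \right)} - D{\left(43,-67 \right)} = 59 - -49 = 59 + 49 = 108$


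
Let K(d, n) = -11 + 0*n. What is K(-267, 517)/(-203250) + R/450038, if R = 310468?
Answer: 31553785709/45735111750 ≈ 0.68992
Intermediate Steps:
K(d, n) = -11 (K(d, n) = -11 + 0 = -11)
K(-267, 517)/(-203250) + R/450038 = -11/(-203250) + 310468/450038 = -11*(-1/203250) + 310468*(1/450038) = 11/203250 + 155234/225019 = 31553785709/45735111750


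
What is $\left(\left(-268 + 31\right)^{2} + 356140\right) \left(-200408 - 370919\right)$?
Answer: $-235563264043$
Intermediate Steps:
$\left(\left(-268 + 31\right)^{2} + 356140\right) \left(-200408 - 370919\right) = \left(\left(-237\right)^{2} + 356140\right) \left(-200408 - 370919\right) = \left(56169 + 356140\right) \left(-200408 - 370919\right) = 412309 \left(-571327\right) = -235563264043$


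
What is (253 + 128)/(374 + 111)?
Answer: 381/485 ≈ 0.78557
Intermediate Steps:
(253 + 128)/(374 + 111) = 381/485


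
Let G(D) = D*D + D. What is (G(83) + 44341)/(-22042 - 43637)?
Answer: -51313/65679 ≈ -0.78127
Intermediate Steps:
G(D) = D + D² (G(D) = D² + D = D + D²)
(G(83) + 44341)/(-22042 - 43637) = (83*(1 + 83) + 44341)/(-22042 - 43637) = (83*84 + 44341)/(-65679) = (6972 + 44341)*(-1/65679) = 51313*(-1/65679) = -51313/65679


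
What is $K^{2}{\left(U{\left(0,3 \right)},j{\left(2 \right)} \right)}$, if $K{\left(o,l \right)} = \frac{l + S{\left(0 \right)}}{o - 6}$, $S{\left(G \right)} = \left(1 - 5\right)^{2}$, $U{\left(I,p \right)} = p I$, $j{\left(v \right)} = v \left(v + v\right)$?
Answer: $16$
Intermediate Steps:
$j{\left(v \right)} = 2 v^{2}$ ($j{\left(v \right)} = v 2 v = 2 v^{2}$)
$U{\left(I,p \right)} = I p$
$S{\left(G \right)} = 16$ ($S{\left(G \right)} = \left(-4\right)^{2} = 16$)
$K{\left(o,l \right)} = \frac{16 + l}{-6 + o}$ ($K{\left(o,l \right)} = \frac{l + 16}{o - 6} = \frac{16 + l}{-6 + o}$)
$K^{2}{\left(U{\left(0,3 \right)},j{\left(2 \right)} \right)} = \left(\frac{16 + 2 \cdot 2^{2}}{-6 + 0 \cdot 3}\right)^{2} = \left(\frac{16 + 2 \cdot 4}{-6 + 0}\right)^{2} = \left(\frac{16 + 8}{-6}\right)^{2} = \left(\left(- \frac{1}{6}\right) 24\right)^{2} = \left(-4\right)^{2} = 16$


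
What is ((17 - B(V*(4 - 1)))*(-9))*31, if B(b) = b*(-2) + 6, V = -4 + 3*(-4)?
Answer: 23715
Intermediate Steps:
V = -16 (V = -4 - 12 = -16)
B(b) = 6 - 2*b (B(b) = -2*b + 6 = 6 - 2*b)
((17 - B(V*(4 - 1)))*(-9))*31 = ((17 - (6 - (-32)*(4 - 1)))*(-9))*31 = ((17 - (6 - (-32)*3))*(-9))*31 = ((17 - (6 - 2*(-48)))*(-9))*31 = ((17 - (6 + 96))*(-9))*31 = ((17 - 1*102)*(-9))*31 = ((17 - 102)*(-9))*31 = -85*(-9)*31 = 765*31 = 23715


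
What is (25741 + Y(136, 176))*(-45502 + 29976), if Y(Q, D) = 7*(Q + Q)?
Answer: -429216270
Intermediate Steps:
Y(Q, D) = 14*Q (Y(Q, D) = 7*(2*Q) = 14*Q)
(25741 + Y(136, 176))*(-45502 + 29976) = (25741 + 14*136)*(-45502 + 29976) = (25741 + 1904)*(-15526) = 27645*(-15526) = -429216270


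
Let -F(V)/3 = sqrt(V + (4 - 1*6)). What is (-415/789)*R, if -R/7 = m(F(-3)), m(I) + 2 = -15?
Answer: -49385/789 ≈ -62.592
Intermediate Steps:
F(V) = -3*sqrt(-2 + V) (F(V) = -3*sqrt(V + (4 - 1*6)) = -3*sqrt(V + (4 - 6)) = -3*sqrt(V - 2) = -3*sqrt(-2 + V))
m(I) = -17 (m(I) = -2 - 15 = -17)
R = 119 (R = -7*(-17) = 119)
(-415/789)*R = -415/789*119 = -49385/789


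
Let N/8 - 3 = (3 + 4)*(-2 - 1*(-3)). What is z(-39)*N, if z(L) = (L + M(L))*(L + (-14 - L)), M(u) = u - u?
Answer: 43680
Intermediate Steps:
M(u) = 0
z(L) = -14*L (z(L) = (L + 0)*(L + (-14 - L)) = L*(-14) = -14*L)
N = 80 (N = 24 + 8*((3 + 4)*(-2 - 1*(-3))) = 24 + 8*(7*(-2 + 3)) = 24 + 8*(7*1) = 24 + 8*7 = 24 + 56 = 80)
z(-39)*N = -14*(-39)*80 = 546*80 = 43680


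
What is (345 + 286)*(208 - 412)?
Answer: -128724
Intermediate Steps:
(345 + 286)*(208 - 412) = 631*(-204) = -128724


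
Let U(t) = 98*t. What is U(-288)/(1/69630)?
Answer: -1965237120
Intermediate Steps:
U(-288)/(1/69630) = (98*(-288))/(1/69630) = -28224/1/69630 = -28224*69630 = -1965237120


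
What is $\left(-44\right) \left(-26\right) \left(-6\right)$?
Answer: $-6864$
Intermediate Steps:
$\left(-44\right) \left(-26\right) \left(-6\right) = 1144 \left(-6\right) = -6864$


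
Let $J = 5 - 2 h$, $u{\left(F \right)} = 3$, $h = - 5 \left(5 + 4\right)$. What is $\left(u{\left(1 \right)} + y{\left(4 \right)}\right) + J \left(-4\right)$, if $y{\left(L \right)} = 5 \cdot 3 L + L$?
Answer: $-313$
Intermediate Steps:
$h = -45$ ($h = \left(-5\right) 9 = -45$)
$J = 95$ ($J = 5 - -90 = 5 + 90 = 95$)
$y{\left(L \right)} = 16 L$ ($y{\left(L \right)} = 15 L + L = 16 L$)
$\left(u{\left(1 \right)} + y{\left(4 \right)}\right) + J \left(-4\right) = \left(3 + 16 \cdot 4\right) + 95 \left(-4\right) = \left(3 + 64\right) - 380 = 67 - 380 = -313$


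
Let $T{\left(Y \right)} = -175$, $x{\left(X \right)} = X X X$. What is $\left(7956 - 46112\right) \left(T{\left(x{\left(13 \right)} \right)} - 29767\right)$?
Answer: $1142466952$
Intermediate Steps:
$x{\left(X \right)} = X^{3}$ ($x{\left(X \right)} = X^{2} X = X^{3}$)
$\left(7956 - 46112\right) \left(T{\left(x{\left(13 \right)} \right)} - 29767\right) = \left(7956 - 46112\right) \left(-175 - 29767\right) = \left(-38156\right) \left(-29942\right) = 1142466952$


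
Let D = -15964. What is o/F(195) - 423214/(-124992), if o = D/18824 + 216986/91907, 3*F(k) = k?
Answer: 230380476595769/67576040794080 ≈ 3.4092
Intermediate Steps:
F(k) = k/3
o = 50333483/33270334 (o = -15964/18824 + 216986/91907 = -15964*1/18824 + 216986*(1/91907) = -307/362 + 216986/91907 = 50333483/33270334 ≈ 1.5129)
o/F(195) - 423214/(-124992) = 50333483/(33270334*(((⅓)*195))) - 423214/(-124992) = (50333483/33270334)/65 - 423214*(-1/124992) = (50333483/33270334)*(1/65) + 211607/62496 = 50333483/2162571710 + 211607/62496 = 230380476595769/67576040794080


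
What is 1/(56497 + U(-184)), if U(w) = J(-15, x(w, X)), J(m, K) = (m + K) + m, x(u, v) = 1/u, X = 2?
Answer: 184/10389927 ≈ 1.7709e-5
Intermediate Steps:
J(m, K) = K + 2*m (J(m, K) = (K + m) + m = K + 2*m)
U(w) = -30 + 1/w (U(w) = 1/w + 2*(-15) = 1/w - 30 = -30 + 1/w)
1/(56497 + U(-184)) = 1/(56497 + (-30 + 1/(-184))) = 1/(56497 + (-30 - 1/184)) = 1/(56497 - 5521/184) = 1/(10389927/184) = 184/10389927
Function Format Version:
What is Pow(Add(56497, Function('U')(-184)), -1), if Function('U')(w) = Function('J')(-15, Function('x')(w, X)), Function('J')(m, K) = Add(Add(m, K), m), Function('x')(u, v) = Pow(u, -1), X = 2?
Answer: Rational(184, 10389927) ≈ 1.7709e-5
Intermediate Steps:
Function('J')(m, K) = Add(K, Mul(2, m)) (Function('J')(m, K) = Add(Add(K, m), m) = Add(K, Mul(2, m)))
Function('U')(w) = Add(-30, Pow(w, -1)) (Function('U')(w) = Add(Pow(w, -1), Mul(2, -15)) = Add(Pow(w, -1), -30) = Add(-30, Pow(w, -1)))
Pow(Add(56497, Function('U')(-184)), -1) = Pow(Add(56497, Add(-30, Pow(-184, -1))), -1) = Pow(Add(56497, Add(-30, Rational(-1, 184))), -1) = Pow(Add(56497, Rational(-5521, 184)), -1) = Pow(Rational(10389927, 184), -1) = Rational(184, 10389927)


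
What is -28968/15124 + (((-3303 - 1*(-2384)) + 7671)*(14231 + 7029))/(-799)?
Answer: -542758959478/3021019 ≈ -1.7966e+5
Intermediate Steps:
-28968/15124 + (((-3303 - 1*(-2384)) + 7671)*(14231 + 7029))/(-799) = -28968*1/15124 + (((-3303 + 2384) + 7671)*21260)*(-1/799) = -7242/3781 + ((-919 + 7671)*21260)*(-1/799) = -7242/3781 + (6752*21260)*(-1/799) = -7242/3781 + 143547520*(-1/799) = -7242/3781 - 143547520/799 = -542758959478/3021019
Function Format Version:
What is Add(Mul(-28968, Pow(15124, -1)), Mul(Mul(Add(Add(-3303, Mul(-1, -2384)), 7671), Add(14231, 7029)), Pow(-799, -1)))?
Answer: Rational(-542758959478, 3021019) ≈ -1.7966e+5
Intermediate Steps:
Add(Mul(-28968, Pow(15124, -1)), Mul(Mul(Add(Add(-3303, Mul(-1, -2384)), 7671), Add(14231, 7029)), Pow(-799, -1))) = Add(Mul(-28968, Rational(1, 15124)), Mul(Mul(Add(Add(-3303, 2384), 7671), 21260), Rational(-1, 799))) = Add(Rational(-7242, 3781), Mul(Mul(Add(-919, 7671), 21260), Rational(-1, 799))) = Add(Rational(-7242, 3781), Mul(Mul(6752, 21260), Rational(-1, 799))) = Add(Rational(-7242, 3781), Mul(143547520, Rational(-1, 799))) = Add(Rational(-7242, 3781), Rational(-143547520, 799)) = Rational(-542758959478, 3021019)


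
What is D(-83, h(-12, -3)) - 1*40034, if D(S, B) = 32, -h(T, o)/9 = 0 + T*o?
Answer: -40002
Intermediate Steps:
h(T, o) = -9*T*o (h(T, o) = -9*(0 + T*o) = -9*T*o)
D(-83, h(-12, -3)) - 1*40034 = 32 - 1*40034 = 32 - 40034 = -40002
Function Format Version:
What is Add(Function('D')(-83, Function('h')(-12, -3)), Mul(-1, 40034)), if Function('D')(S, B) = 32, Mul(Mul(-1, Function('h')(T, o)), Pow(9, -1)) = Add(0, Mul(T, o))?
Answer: -40002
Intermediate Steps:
Function('h')(T, o) = Mul(-9, T, o) (Function('h')(T, o) = Mul(-9, Add(0, Mul(T, o))) = Mul(-9, Mul(T, o)) = Mul(-9, T, o))
Add(Function('D')(-83, Function('h')(-12, -3)), Mul(-1, 40034)) = Add(32, Mul(-1, 40034)) = Add(32, -40034) = -40002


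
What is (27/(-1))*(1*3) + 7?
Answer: -74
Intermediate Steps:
(27/(-1))*(1*3) + 7 = (27*(-1))*3 + 7 = -27*3 + 7 = -81 + 7 = -74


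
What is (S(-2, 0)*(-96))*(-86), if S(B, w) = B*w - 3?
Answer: -24768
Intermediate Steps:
S(B, w) = -3 + B*w
(S(-2, 0)*(-96))*(-86) = ((-3 - 2*0)*(-96))*(-86) = ((-3 + 0)*(-96))*(-86) = -3*(-96)*(-86) = 288*(-86) = -24768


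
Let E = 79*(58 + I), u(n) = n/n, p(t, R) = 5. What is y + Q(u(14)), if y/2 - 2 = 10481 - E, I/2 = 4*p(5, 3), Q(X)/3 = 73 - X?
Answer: 5698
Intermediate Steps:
u(n) = 1
Q(X) = 219 - 3*X (Q(X) = 3*(73 - X) = 219 - 3*X)
I = 40 (I = 2*(4*5) = 2*20 = 40)
E = 7742 (E = 79*(58 + 40) = 79*98 = 7742)
y = 5482 (y = 4 + 2*(10481 - 1*7742) = 4 + 2*(10481 - 7742) = 4 + 2*2739 = 4 + 5478 = 5482)
y + Q(u(14)) = 5482 + (219 - 3*1) = 5482 + (219 - 3) = 5482 + 216 = 5698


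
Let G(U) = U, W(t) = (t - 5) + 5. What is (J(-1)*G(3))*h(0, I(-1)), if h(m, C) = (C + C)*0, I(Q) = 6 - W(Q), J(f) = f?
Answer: 0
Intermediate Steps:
W(t) = t (W(t) = (-5 + t) + 5 = t)
I(Q) = 6 - Q
h(m, C) = 0 (h(m, C) = (2*C)*0 = 0)
(J(-1)*G(3))*h(0, I(-1)) = -1*3*0 = -3*0 = 0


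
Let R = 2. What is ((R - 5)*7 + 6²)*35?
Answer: 525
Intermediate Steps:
((R - 5)*7 + 6²)*35 = ((2 - 5)*7 + 6²)*35 = (-3*7 + 36)*35 = (-21 + 36)*35 = 15*35 = 525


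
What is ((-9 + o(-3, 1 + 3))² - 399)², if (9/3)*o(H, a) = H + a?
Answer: 8497225/81 ≈ 1.0490e+5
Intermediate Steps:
o(H, a) = H/3 + a/3 (o(H, a) = (H + a)/3 = H/3 + a/3)
((-9 + o(-3, 1 + 3))² - 399)² = ((-9 + ((⅓)*(-3) + (1 + 3)/3))² - 399)² = ((-9 + (-1 + (⅓)*4))² - 399)² = ((-9 + (-1 + 4/3))² - 399)² = ((-9 + ⅓)² - 399)² = ((-26/3)² - 399)² = (676/9 - 399)² = (-2915/9)² = 8497225/81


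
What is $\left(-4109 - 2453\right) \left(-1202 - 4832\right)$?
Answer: $39595108$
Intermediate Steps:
$\left(-4109 - 2453\right) \left(-1202 - 4832\right) = - 6562 \left(-1202 - 4832\right) = \left(-6562\right) \left(-6034\right) = 39595108$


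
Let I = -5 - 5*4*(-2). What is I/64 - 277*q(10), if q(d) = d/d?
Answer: -17693/64 ≈ -276.45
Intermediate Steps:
I = 35 (I = -5 - 20*(-2) = -5 + 40 = 35)
q(d) = 1
I/64 - 277*q(10) = 35/64 - 277*1 = 35*(1/64) - 277 = 35/64 - 277 = -17693/64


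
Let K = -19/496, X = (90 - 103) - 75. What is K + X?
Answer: -43667/496 ≈ -88.038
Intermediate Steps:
X = -88 (X = -13 - 75 = -88)
K = -19/496 (K = -19*1/496 = -19/496 ≈ -0.038306)
K + X = -19/496 - 88 = -43667/496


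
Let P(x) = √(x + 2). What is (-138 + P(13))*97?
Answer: -13386 + 97*√15 ≈ -13010.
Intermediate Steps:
P(x) = √(2 + x)
(-138 + P(13))*97 = (-138 + √(2 + 13))*97 = (-138 + √15)*97 = -13386 + 97*√15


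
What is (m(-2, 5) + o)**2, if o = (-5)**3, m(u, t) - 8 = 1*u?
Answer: 14161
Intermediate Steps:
m(u, t) = 8 + u (m(u, t) = 8 + 1*u = 8 + u)
o = -125
(m(-2, 5) + o)**2 = ((8 - 2) - 125)**2 = (6 - 125)**2 = (-119)**2 = 14161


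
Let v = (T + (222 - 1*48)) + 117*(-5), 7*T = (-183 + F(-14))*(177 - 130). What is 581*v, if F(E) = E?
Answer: -1007288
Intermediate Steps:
T = -9259/7 (T = ((-183 - 14)*(177 - 130))/7 = (-197*47)/7 = (⅐)*(-9259) = -9259/7 ≈ -1322.7)
v = -12136/7 (v = (-9259/7 + (222 - 1*48)) + 117*(-5) = (-9259/7 + (222 - 48)) - 585 = (-9259/7 + 174) - 585 = -8041/7 - 585 = -12136/7 ≈ -1733.7)
581*v = 581*(-12136/7) = -1007288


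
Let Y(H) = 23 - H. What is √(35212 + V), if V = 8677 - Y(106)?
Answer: 2*√10993 ≈ 209.70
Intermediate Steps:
V = 8760 (V = 8677 - (23 - 1*106) = 8677 - (23 - 106) = 8677 - 1*(-83) = 8677 + 83 = 8760)
√(35212 + V) = √(35212 + 8760) = √43972 = 2*√10993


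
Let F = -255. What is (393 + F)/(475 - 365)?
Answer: 69/55 ≈ 1.2545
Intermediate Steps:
(393 + F)/(475 - 365) = (393 - 255)/(475 - 365) = 138/110 = 138*(1/110) = 69/55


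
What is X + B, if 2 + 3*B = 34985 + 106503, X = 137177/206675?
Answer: 9747343527/206675 ≈ 47163.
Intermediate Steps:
X = 137177/206675 (X = 137177*(1/206675) = 137177/206675 ≈ 0.66373)
B = 47162 (B = -⅔ + (34985 + 106503)/3 = -⅔ + (⅓)*141488 = -⅔ + 141488/3 = 47162)
X + B = 137177/206675 + 47162 = 9747343527/206675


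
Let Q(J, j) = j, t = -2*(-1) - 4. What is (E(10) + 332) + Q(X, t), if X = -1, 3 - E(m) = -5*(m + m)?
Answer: 433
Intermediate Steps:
t = -2 (t = 2 - 4 = -2)
E(m) = 3 + 10*m (E(m) = 3 - (-5)*(m + m) = 3 - (-5)*2*m = 3 - (-10)*m = 3 + 10*m)
(E(10) + 332) + Q(X, t) = ((3 + 10*10) + 332) - 2 = ((3 + 100) + 332) - 2 = (103 + 332) - 2 = 435 - 2 = 433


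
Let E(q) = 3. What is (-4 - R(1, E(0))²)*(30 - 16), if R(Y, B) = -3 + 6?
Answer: -182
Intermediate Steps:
R(Y, B) = 3
(-4 - R(1, E(0))²)*(30 - 16) = (-4 - 1*3²)*(30 - 16) = (-4 - 1*9)*14 = (-4 - 9)*14 = -13*14 = -182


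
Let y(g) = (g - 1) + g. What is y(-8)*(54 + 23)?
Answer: -1309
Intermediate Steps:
y(g) = -1 + 2*g (y(g) = (-1 + g) + g = -1 + 2*g)
y(-8)*(54 + 23) = (-1 + 2*(-8))*(54 + 23) = (-1 - 16)*77 = -17*77 = -1309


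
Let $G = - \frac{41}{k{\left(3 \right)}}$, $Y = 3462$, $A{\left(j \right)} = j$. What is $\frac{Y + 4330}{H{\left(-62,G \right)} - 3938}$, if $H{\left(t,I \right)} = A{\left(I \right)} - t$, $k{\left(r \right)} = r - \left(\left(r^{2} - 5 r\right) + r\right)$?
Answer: $- \frac{46752}{23297} \approx -2.0068$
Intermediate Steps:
$k{\left(r \right)} = - r^{2} + 5 r$ ($k{\left(r \right)} = r - \left(r^{2} - 4 r\right) = - r^{2} + 5 r$)
$G = - \frac{41}{6}$ ($G = - \frac{41}{3 \left(5 - 3\right)} = - \frac{41}{3 \cdot 2} = - \frac{41}{6} \approx -6.8333$)
$H{\left(t,I \right)} = I - t$
$\frac{Y + 4330}{H{\left(-62,G \right)} - 3938} = \frac{3462 + 4330}{\left(- \frac{41}{6} - -62\right) - 3938} = \frac{7792}{\left(- \frac{41}{6} + 62\right) - 3938} = \frac{7792}{\frac{331}{6} - 3938} = \frac{7792}{- \frac{23297}{6}} = 7792 \left(- \frac{6}{23297}\right) = - \frac{46752}{23297}$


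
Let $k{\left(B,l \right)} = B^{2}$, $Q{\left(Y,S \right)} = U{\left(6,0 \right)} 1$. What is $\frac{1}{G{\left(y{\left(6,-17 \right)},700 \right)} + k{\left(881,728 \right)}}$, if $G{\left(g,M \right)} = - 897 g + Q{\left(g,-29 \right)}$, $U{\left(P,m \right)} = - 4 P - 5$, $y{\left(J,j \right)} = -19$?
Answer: $\frac{1}{793175} \approx 1.2608 \cdot 10^{-6}$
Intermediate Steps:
$U{\left(P,m \right)} = -5 - 4 P$
$Q{\left(Y,S \right)} = -29$ ($Q{\left(Y,S \right)} = \left(-5 - 24\right) 1 = \left(-29\right) 1 = -29$)
$G{\left(g,M \right)} = -29 - 897 g$ ($G{\left(g,M \right)} = - 897 g - 29 = -29 - 897 g$)
$\frac{1}{G{\left(y{\left(6,-17 \right)},700 \right)} + k{\left(881,728 \right)}} = \frac{1}{\left(-29 - -17043\right) + 881^{2}} = \frac{1}{\left(-29 + 17043\right) + 776161} = \frac{1}{17014 + 776161} = \frac{1}{793175}$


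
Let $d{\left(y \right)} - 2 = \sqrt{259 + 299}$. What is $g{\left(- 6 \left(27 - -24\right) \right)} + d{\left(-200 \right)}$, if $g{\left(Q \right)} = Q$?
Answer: $-304 + 3 \sqrt{62} \approx -280.38$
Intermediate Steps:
$d{\left(y \right)} = 2 + 3 \sqrt{62}$ ($d{\left(y \right)} = 2 + \sqrt{259 + 299} = 2 + \sqrt{558} = 2 + 3 \sqrt{62}$)
$g{\left(- 6 \left(27 - -24\right) \right)} + d{\left(-200 \right)} = - 6 \left(27 - -24\right) + \left(2 + 3 \sqrt{62}\right) = - 6 \left(27 + 24\right) + \left(2 + 3 \sqrt{62}\right) = \left(-6\right) 51 + \left(2 + 3 \sqrt{62}\right) = -306 + \left(2 + 3 \sqrt{62}\right) = -304 + 3 \sqrt{62}$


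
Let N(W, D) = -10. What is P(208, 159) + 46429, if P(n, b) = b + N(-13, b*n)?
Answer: 46578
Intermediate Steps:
P(n, b) = -10 + b (P(n, b) = b - 10 = -10 + b)
P(208, 159) + 46429 = (-10 + 159) + 46429 = 149 + 46429 = 46578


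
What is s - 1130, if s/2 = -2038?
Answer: -5206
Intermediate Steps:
s = -4076 (s = 2*(-2038) = -4076)
s - 1130 = -4076 - 1130 = -5206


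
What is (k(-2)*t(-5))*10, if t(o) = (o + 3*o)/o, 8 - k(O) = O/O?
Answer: 280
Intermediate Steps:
k(O) = 7 (k(O) = 8 - O/O = 8 - 1*1 = 8 - 1 = 7)
t(o) = 4 (t(o) = (4*o)/o = 4)
(k(-2)*t(-5))*10 = (7*4)*10 = 28*10 = 280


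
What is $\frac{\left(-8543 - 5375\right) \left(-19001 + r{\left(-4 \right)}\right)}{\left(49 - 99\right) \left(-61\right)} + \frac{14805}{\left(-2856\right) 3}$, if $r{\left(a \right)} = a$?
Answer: $\frac{3597285949}{41480} \approx 86723.0$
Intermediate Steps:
$\frac{\left(-8543 - 5375\right) \left(-19001 + r{\left(-4 \right)}\right)}{\left(49 - 99\right) \left(-61\right)} + \frac{14805}{\left(-2856\right) 3} = \frac{\left(-8543 - 5375\right) \left(-19001 - 4\right)}{\left(49 - 99\right) \left(-61\right)} + \frac{14805}{\left(-2856\right) 3} = \frac{\left(-13918\right) \left(-19005\right)}{\left(-50\right) \left(-61\right)} + \frac{14805}{-8568} = \frac{264511590}{3050} + 14805 \left(- \frac{1}{8568}\right) = 264511590 \cdot \frac{1}{3050} - \frac{235}{136} = \frac{26451159}{305} - \frac{235}{136} = \frac{3597285949}{41480}$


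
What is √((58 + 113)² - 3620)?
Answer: √25621 ≈ 160.07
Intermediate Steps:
√((58 + 113)² - 3620) = √(171² - 3620) = √(29241 - 3620) = √25621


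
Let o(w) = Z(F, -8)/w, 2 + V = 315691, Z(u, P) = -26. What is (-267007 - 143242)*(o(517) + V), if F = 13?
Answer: -66957226255563/517 ≈ -1.2951e+11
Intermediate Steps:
V = 315689 (V = -2 + 315691 = 315689)
o(w) = -26/w
(-267007 - 143242)*(o(517) + V) = (-267007 - 143242)*(-26/517 + 315689) = -410249*(-26*1/517 + 315689) = -410249*(-26/517 + 315689) = -410249*163211187/517 = -66957226255563/517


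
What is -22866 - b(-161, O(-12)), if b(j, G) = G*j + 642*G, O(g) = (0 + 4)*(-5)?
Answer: -13246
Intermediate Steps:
O(g) = -20 (O(g) = 4*(-5) = -20)
b(j, G) = 642*G + G*j
-22866 - b(-161, O(-12)) = -22866 - (-20)*(642 - 161) = -22866 - (-20)*481 = -22866 - 1*(-9620) = -22866 + 9620 = -13246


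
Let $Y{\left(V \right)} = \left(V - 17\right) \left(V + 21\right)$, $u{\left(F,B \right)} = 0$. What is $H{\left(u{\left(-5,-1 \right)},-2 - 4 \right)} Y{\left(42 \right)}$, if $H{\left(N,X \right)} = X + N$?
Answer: $-9450$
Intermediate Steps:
$H{\left(N,X \right)} = N + X$
$Y{\left(V \right)} = \left(-17 + V\right) \left(21 + V\right)$
$H{\left(u{\left(-5,-1 \right)},-2 - 4 \right)} Y{\left(42 \right)} = \left(0 - 6\right) \left(-357 + 42^{2} + 4 \cdot 42\right) = \left(0 - 6\right) \left(-357 + 1764 + 168\right) = \left(0 - 6\right) 1575 = \left(-6\right) 1575 = -9450$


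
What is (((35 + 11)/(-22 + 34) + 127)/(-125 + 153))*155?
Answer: 121675/168 ≈ 724.26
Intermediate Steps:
(((35 + 11)/(-22 + 34) + 127)/(-125 + 153))*155 = ((46/12 + 127)/28)*155 = ((46*(1/12) + 127)*(1/28))*155 = ((23/6 + 127)*(1/28))*155 = ((785/6)*(1/28))*155 = (785/168)*155 = 121675/168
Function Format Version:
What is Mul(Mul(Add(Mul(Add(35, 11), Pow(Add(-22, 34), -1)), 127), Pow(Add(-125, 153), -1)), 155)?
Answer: Rational(121675, 168) ≈ 724.26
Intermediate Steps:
Mul(Mul(Add(Mul(Add(35, 11), Pow(Add(-22, 34), -1)), 127), Pow(Add(-125, 153), -1)), 155) = Mul(Mul(Add(Mul(46, Pow(12, -1)), 127), Pow(28, -1)), 155) = Mul(Mul(Add(Mul(46, Rational(1, 12)), 127), Rational(1, 28)), 155) = Mul(Mul(Add(Rational(23, 6), 127), Rational(1, 28)), 155) = Mul(Mul(Rational(785, 6), Rational(1, 28)), 155) = Mul(Rational(785, 168), 155) = Rational(121675, 168)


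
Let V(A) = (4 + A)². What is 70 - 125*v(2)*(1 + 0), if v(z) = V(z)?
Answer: -4430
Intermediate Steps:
v(z) = (4 + z)²
70 - 125*v(2)*(1 + 0) = 70 - 125*(4 + 2)²*(1 + 0) = 70 - 125*6² = 70 - 4500 = -4430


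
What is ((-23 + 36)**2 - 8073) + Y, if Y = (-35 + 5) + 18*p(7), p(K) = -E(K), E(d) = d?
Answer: -8060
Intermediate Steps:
p(K) = -K
Y = -156 (Y = (-35 + 5) + 18*(-1*7) = -30 + 18*(-7) = -30 - 126 = -156)
((-23 + 36)**2 - 8073) + Y = ((-23 + 36)**2 - 8073) - 156 = (13**2 - 8073) - 156 = (169 - 8073) - 156 = -7904 - 156 = -8060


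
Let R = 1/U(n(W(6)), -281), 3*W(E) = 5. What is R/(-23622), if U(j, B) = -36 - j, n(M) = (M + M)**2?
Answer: 3/3338576 ≈ 8.9859e-7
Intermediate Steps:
W(E) = 5/3 (W(E) = (1/3)*5 = 5/3)
n(M) = 4*M**2 (n(M) = (2*M)**2 = 4*M**2)
R = -9/424 (R = 1/(-36 - 4*(5/3)**2) = 1/(-36 - 4*25/9) = 1/(-36 - 1*100/9) = 1/(-36 - 100/9) = 1/(-424/9) = -9/424 ≈ -0.021226)
R/(-23622) = -9/424/(-23622) = -9/424*(-1/23622) = 3/3338576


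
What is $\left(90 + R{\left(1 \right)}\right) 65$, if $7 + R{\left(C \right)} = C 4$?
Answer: $5655$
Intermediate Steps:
$R{\left(C \right)} = -7 + 4 C$ ($R{\left(C \right)} = -7 + C 4 = -7 + 4 C$)
$\left(90 + R{\left(1 \right)}\right) 65 = \left(90 + \left(-7 + 4 \cdot 1\right)\right) 65 = \left(90 + \left(-7 + 4\right)\right) 65 = \left(90 - 3\right) 65 = 87 \cdot 65 = 5655$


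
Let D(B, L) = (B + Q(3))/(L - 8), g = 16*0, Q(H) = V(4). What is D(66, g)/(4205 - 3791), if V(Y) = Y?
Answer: -35/1656 ≈ -0.021135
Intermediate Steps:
Q(H) = 4
g = 0
D(B, L) = (4 + B)/(-8 + L) (D(B, L) = (B + 4)/(L - 8) = (4 + B)/(-8 + L))
D(66, g)/(4205 - 3791) = ((4 + 66)/(-8 + 0))/(4205 - 3791) = (70/(-8))/414 = -⅛*70*(1/414) = -35/4*1/414 = -35/1656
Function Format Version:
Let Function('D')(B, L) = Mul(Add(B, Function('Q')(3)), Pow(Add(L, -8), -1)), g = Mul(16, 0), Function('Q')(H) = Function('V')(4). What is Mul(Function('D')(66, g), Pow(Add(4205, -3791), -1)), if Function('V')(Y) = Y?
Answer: Rational(-35, 1656) ≈ -0.021135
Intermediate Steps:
Function('Q')(H) = 4
g = 0
Function('D')(B, L) = Mul(Pow(Add(-8, L), -1), Add(4, B)) (Function('D')(B, L) = Mul(Add(B, 4), Pow(Add(L, -8), -1)) = Mul(Add(4, B), Pow(Add(-8, L), -1)) = Mul(Pow(Add(-8, L), -1), Add(4, B)))
Mul(Function('D')(66, g), Pow(Add(4205, -3791), -1)) = Mul(Mul(Pow(Add(-8, 0), -1), Add(4, 66)), Pow(Add(4205, -3791), -1)) = Mul(Mul(Pow(-8, -1), 70), Pow(414, -1)) = Mul(Mul(Rational(-1, 8), 70), Rational(1, 414)) = Mul(Rational(-35, 4), Rational(1, 414)) = Rational(-35, 1656)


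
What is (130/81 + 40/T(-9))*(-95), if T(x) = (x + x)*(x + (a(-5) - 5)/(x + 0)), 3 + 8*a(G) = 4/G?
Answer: -762550/4293 ≈ -177.63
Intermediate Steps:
a(G) = -3/8 + 1/(2*G) (a(G) = -3/8 + (4/G)/8 = -3/8 + 1/(2*G))
T(x) = 2*x*(x - 219/(40*x)) (T(x) = (x + x)*(x + ((⅛)*(4 - 3*(-5))/(-5) - 5)/(x + 0)) = (2*x)*(x + ((⅛)*(-⅕)*(4 + 15) - 5)/x) = (2*x)*(x + ((⅛)*(-⅕)*19 - 5)/x) = (2*x)*(x + (-19/40 - 5)/x) = (2*x)*(x - 219/(40*x)) = 2*x*(x - 219/(40*x)))
(130/81 + 40/T(-9))*(-95) = (130/81 + 40/(-219/20 + 2*(-9)²))*(-95) = (130*(1/81) + 40/(-219/20 + 2*81))*(-95) = (130/81 + 40/(-219/20 + 162))*(-95) = (130/81 + 40/(3021/20))*(-95) = (130/81 + 40*(20/3021))*(-95) = (130/81 + 800/3021)*(-95) = (152510/81567)*(-95) = -762550/4293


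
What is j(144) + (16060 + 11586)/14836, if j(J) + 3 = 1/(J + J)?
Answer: -1210355/1068192 ≈ -1.1331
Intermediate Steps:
j(J) = -3 + 1/(2*J) (j(J) = -3 + 1/(J + J) = -3 + 1/(2*J))
j(144) + (16060 + 11586)/14836 = (-3 + (1/2)/144) + (16060 + 11586)/14836 = (-3 + (1/2)*(1/144)) + 27646*(1/14836) = (-3 + 1/288) + 13823/7418 = -863/288 + 13823/7418 = -1210355/1068192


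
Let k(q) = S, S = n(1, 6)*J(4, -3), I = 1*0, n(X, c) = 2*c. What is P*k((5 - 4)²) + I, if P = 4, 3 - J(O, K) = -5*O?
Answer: 1104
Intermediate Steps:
J(O, K) = 3 + 5*O (J(O, K) = 3 - (-5)*O = 3 + 5*O)
I = 0
S = 276 (S = (2*6)*(3 + 5*4) = 12*(3 + 20) = 12*23 = 276)
k(q) = 276
P*k((5 - 4)²) + I = 4*276 + 0 = 1104 + 0 = 1104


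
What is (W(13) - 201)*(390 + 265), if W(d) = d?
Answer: -123140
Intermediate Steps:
(W(13) - 201)*(390 + 265) = (13 - 201)*(390 + 265) = -188*655 = -123140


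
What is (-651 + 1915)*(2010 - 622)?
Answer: 1754432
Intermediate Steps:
(-651 + 1915)*(2010 - 622) = 1264*1388 = 1754432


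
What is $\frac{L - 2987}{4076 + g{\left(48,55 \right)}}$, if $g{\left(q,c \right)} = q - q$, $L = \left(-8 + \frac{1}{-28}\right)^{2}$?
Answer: $- \frac{2291183}{3195584} \approx -0.71698$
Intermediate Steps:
$L = \frac{50625}{784}$ ($L = \left(-8 - \frac{1}{28}\right)^{2} = \left(- \frac{225}{28}\right)^{2} = \frac{50625}{784} \approx 64.573$)
$g{\left(q,c \right)} = 0$
$\frac{L - 2987}{4076 + g{\left(48,55 \right)}} = \frac{\frac{50625}{784} - 2987}{4076 + 0} = - \frac{2291183}{784 \cdot 4076} = \left(- \frac{2291183}{784}\right) \frac{1}{4076} = - \frac{2291183}{3195584}$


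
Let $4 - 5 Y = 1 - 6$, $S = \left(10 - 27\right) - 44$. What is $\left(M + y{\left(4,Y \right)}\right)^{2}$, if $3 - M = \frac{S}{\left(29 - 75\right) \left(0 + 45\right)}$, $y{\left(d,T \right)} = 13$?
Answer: $\frac{1092897481}{4284900} \approx 255.06$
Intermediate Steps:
$S = -61$ ($S = -17 - 44 = -61$)
$Y = \frac{9}{5}$ ($Y = \frac{4}{5} - \frac{1 - 6}{5} = \frac{4}{5} - -1 = \frac{4}{5} + 1 = \frac{9}{5} \approx 1.8$)
$M = \frac{6149}{2070}$ ($M = 3 - - \frac{61}{\left(29 - 75\right) \left(0 + 45\right)} = 3 - - \frac{61}{\left(-46\right) 45} = 3 - - \frac{61}{-2070} = 3 - \left(-61\right) \left(- \frac{1}{2070}\right) = 3 - \frac{61}{2070} = \frac{6149}{2070} \approx 2.9705$)
$\left(M + y{\left(4,Y \right)}\right)^{2} = \left(\frac{6149}{2070} + 13\right)^{2} = \left(\frac{33059}{2070}\right)^{2} = \frac{1092897481}{4284900}$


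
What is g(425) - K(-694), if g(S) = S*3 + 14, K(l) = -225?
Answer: 1514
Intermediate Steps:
g(S) = 14 + 3*S (g(S) = 3*S + 14 = 14 + 3*S)
g(425) - K(-694) = (14 + 3*425) - 1*(-225) = (14 + 1275) + 225 = 1289 + 225 = 1514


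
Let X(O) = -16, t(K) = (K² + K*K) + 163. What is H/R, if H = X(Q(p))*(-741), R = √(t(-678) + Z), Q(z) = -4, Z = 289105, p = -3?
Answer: 456*√302159/23243 ≈ 10.784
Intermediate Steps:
t(K) = 163 + 2*K² (t(K) = (K² + K²) + 163 = 2*K² + 163 = 163 + 2*K²)
R = 2*√302159 (R = √((163 + 2*(-678)²) + 289105) = √((163 + 2*459684) + 289105) = √((163 + 919368) + 289105) = √(919531 + 289105) = √1208636 = 2*√302159 ≈ 1099.4)
H = 11856 (H = -16*(-741) = 11856)
H/R = 11856/((2*√302159)) = 11856*(√302159/604318) = 456*√302159/23243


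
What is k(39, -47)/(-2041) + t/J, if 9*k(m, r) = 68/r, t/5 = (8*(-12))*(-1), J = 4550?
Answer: 3190108/30217005 ≈ 0.10557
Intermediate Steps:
t = 480 (t = 5*((8*(-12))*(-1)) = 5*(-96*(-1)) = 5*96 = 480)
k(m, r) = 68/(9*r) (k(m, r) = (68/r)/9 = 68/(9*r))
k(39, -47)/(-2041) + t/J = ((68/9)/(-47))/(-2041) + 480/4550 = ((68/9)*(-1/47))*(-1/2041) + 480*(1/4550) = -68/423*(-1/2041) + 48/455 = 68/863343 + 48/455 = 3190108/30217005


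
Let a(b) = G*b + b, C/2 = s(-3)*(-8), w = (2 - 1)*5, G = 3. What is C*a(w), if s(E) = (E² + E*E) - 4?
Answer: -4480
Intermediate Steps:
s(E) = -4 + 2*E² (s(E) = (E² + E²) - 4 = 2*E² - 4 = -4 + 2*E²)
w = 5 (w = 1*5 = 5)
C = -224 (C = 2*((-4 + 2*(-3)²)*(-8)) = 2*((-4 + 2*9)*(-8)) = 2*((-4 + 18)*(-8)) = 2*(14*(-8)) = 2*(-112) = -224)
a(b) = 4*b (a(b) = 3*b + b = 4*b)
C*a(w) = -896*5 = -224*20 = -4480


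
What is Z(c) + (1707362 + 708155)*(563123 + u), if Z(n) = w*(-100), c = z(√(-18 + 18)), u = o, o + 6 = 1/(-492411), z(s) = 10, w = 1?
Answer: 669786643581078362/492411 ≈ 1.3602e+12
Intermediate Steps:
o = -2954467/492411 (o = -6 + 1/(-492411) = -6 - 1/492411 = -2954467/492411 ≈ -6.0000)
u = -2954467/492411 ≈ -6.0000
c = 10
Z(n) = -100 (Z(n) = 1*(-100) = -100)
Z(c) + (1707362 + 708155)*(563123 + u) = -100 + (1707362 + 708155)*(563123 - 2954467/492411) = -100 + 2415517*(277285005086/492411) = -100 + 669786643630319462/492411 = 669786643581078362/492411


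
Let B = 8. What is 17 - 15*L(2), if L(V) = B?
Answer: -103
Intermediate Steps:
L(V) = 8
17 - 15*L(2) = 17 - 15*8 = 17 - 120 = -103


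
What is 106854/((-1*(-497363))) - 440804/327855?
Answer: -184206981682/163062946365 ≈ -1.1297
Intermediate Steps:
106854/((-1*(-497363))) - 440804/327855 = 106854/497363 - 440804*1/327855 = 106854*(1/497363) - 440804/327855 = 106854/497363 - 440804/327855 = -184206981682/163062946365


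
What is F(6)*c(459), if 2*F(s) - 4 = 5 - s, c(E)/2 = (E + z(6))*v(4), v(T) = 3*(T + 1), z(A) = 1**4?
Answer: 20700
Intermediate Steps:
z(A) = 1
v(T) = 3 + 3*T (v(T) = 3*(1 + T) = 3 + 3*T)
c(E) = 30 + 30*E (c(E) = 2*((E + 1)*(3 + 3*4)) = 2*((1 + E)*(3 + 12)) = 2*((1 + E)*15) = 2*(15 + 15*E) = 30 + 30*E)
F(s) = 9/2 - s/2 (F(s) = 2 + (5 - s)/2 = 2 + (5/2 - s/2) = 9/2 - s/2)
F(6)*c(459) = (9/2 - 1/2*6)*(30 + 30*459) = (9/2 - 3)*(30 + 13770) = (3/2)*13800 = 20700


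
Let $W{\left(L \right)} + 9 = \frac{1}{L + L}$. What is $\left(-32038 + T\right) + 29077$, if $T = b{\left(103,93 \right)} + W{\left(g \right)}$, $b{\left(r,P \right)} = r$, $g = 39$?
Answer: $- \frac{223625}{78} \approx -2867.0$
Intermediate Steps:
$W{\left(L \right)} = -9 + \frac{1}{2 L}$ ($W{\left(L \right)} = -9 + \frac{1}{L + L} = -9 + \frac{1}{2 L}$)
$T = \frac{7333}{78}$ ($T = 103 - \left(9 - \frac{1}{2 \cdot 39}\right) = 103 + \left(-9 + \frac{1}{2} \cdot \frac{1}{39}\right) = 103 + \left(-9 + \frac{1}{78}\right) = 103 - \frac{701}{78} = \frac{7333}{78} \approx 94.013$)
$\left(-32038 + T\right) + 29077 = \left(-32038 + \frac{7333}{78}\right) + 29077 = - \frac{2491631}{78} + 29077 = - \frac{223625}{78}$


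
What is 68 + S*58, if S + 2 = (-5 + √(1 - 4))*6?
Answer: -1788 + 348*I*√3 ≈ -1788.0 + 602.75*I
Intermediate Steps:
S = -32 + 6*I*√3 (S = -2 + (-5 + √(1 - 4))*6 = -2 + (-5 + √(-3))*6 = -2 + (-5 + I*√3)*6 = -2 + (-30 + 6*I*√3) = -32 + 6*I*√3 ≈ -32.0 + 10.392*I)
68 + S*58 = 68 + (-32 + 6*I*√3)*58 = 68 + (-1856 + 348*I*√3) = -1788 + 348*I*√3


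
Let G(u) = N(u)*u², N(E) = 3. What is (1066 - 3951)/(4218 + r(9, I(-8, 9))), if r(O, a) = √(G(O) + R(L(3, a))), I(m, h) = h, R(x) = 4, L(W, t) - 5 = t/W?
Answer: -640470/936383 + 2885*√247/17791277 ≈ -0.68143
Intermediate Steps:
L(W, t) = 5 + t/W
G(u) = 3*u²
r(O, a) = √(4 + 3*O²) (r(O, a) = √(3*O² + 4) = √(4 + 3*O²))
(1066 - 3951)/(4218 + r(9, I(-8, 9))) = (1066 - 3951)/(4218 + √(4 + 3*9²)) = -2885/(4218 + √(4 + 3*81)) = -2885/(4218 + √(4 + 243)) = -2885/(4218 + √247)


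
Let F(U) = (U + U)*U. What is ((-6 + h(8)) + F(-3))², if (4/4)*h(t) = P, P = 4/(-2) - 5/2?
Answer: 225/4 ≈ 56.250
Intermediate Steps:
F(U) = 2*U² (F(U) = (2*U)*U = 2*U²)
P = -9/2 (P = 4*(-½) - 5*½ = -2 - 5/2 = -9/2 ≈ -4.5000)
h(t) = -9/2
((-6 + h(8)) + F(-3))² = ((-6 - 9/2) + 2*(-3)²)² = (-21/2 + 2*9)² = (-21/2 + 18)² = (15/2)² = 225/4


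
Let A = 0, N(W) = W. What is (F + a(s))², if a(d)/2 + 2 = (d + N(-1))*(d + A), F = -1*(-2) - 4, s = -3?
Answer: 324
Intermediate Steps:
F = -2 (F = 2 - 4 = -2)
a(d) = -4 + 2*d*(-1 + d) (a(d) = -4 + 2*((d - 1)*(d + 0)) = -4 + 2*((-1 + d)*d) = -4 + 2*(d*(-1 + d)) = -4 + 2*d*(-1 + d))
(F + a(s))² = (-2 + (-4 - 2*(-3) + 2*(-3)²))² = (-2 + (-4 + 6 + 2*9))² = (-2 + (-4 + 6 + 18))² = (-2 + 20)² = 18² = 324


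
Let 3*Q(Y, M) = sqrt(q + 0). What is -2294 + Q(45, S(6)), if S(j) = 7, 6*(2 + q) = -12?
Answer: -2294 + 2*I/3 ≈ -2294.0 + 0.66667*I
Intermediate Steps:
q = -4 (q = -2 + (1/6)*(-12) = -2 - 2 = -4)
Q(Y, M) = 2*I/3 (Q(Y, M) = sqrt(-4 + 0)/3 = sqrt(-4)/3 = (2*I)/3 = 2*I/3)
-2294 + Q(45, S(6)) = -2294 + 2*I/3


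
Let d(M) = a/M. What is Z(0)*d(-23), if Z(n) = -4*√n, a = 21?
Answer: 0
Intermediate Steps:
d(M) = 21/M
Z(0)*d(-23) = (-4*√0)*(21/(-23)) = (-4*0)*(21*(-1/23)) = 0*(-21/23) = 0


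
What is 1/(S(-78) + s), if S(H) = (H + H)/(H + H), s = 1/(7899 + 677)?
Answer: 8576/8577 ≈ 0.99988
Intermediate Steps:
s = 1/8576 ≈ 0.00011660
S(H) = 1 (S(H) = (2*H)/((2*H)) = (2*H)*(1/(2*H)) = 1)
1/(S(-78) + s) = 1/(1 + 1/8576) = 1/(8577/8576) = 8576/8577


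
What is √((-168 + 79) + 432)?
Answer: 7*√7 ≈ 18.520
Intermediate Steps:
√((-168 + 79) + 432) = √(-89 + 432) = √343 = 7*√7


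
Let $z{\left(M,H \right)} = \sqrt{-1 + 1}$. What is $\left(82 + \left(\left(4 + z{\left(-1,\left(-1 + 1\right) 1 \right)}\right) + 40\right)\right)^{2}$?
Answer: $15876$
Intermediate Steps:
$z{\left(M,H \right)} = 0$ ($z{\left(M,H \right)} = \sqrt{0} = 0$)
$\left(82 + \left(\left(4 + z{\left(-1,\left(-1 + 1\right) 1 \right)}\right) + 40\right)\right)^{2} = \left(82 + \left(\left(4 + 0\right) + 40\right)\right)^{2} = \left(82 + \left(4 + 40\right)\right)^{2} = \left(82 + 44\right)^{2} = 126^{2} = 15876$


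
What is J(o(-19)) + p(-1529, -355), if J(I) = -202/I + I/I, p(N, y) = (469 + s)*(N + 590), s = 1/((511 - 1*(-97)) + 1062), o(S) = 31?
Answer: -22799356749/51770 ≈ -4.4040e+5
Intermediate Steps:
s = 1/1670 (s = 1/((511 + 97) + 1062) = 1/(608 + 1062) = 1/1670 ≈ 0.00059880)
p(N, y) = 46210629/167 + 783231*N/1670 (p(N, y) = (469 + 1/1670)*(N + 590) = 783231*(590 + N)/1670 = 46210629/167 + 783231*N/1670)
J(I) = 1 - 202/I (J(I) = -202/I + 1 = 1 - 202/I)
J(o(-19)) + p(-1529, -355) = (-202 + 31)/31 + (46210629/167 + (783231/1670)*(-1529)) = (1/31)*(-171) + (46210629/167 - 1197560199/1670) = -171/31 - 735453909/1670 = -22799356749/51770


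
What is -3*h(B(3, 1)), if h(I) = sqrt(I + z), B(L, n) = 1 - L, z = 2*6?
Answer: -3*sqrt(10) ≈ -9.4868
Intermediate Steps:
z = 12
h(I) = sqrt(12 + I) (h(I) = sqrt(I + 12) = sqrt(12 + I))
-3*h(B(3, 1)) = -3*sqrt(12 + (1 - 1*3)) = -3*sqrt(12 + (1 - 3)) = -3*sqrt(12 - 2) = -3*sqrt(10)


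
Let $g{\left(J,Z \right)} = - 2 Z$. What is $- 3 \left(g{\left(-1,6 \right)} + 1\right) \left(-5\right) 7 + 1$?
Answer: $-1154$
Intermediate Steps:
$- 3 \left(g{\left(-1,6 \right)} + 1\right) \left(-5\right) 7 + 1 = - 3 \left(\left(-2\right) 6 + 1\right) \left(-5\right) 7 + 1 = - 3 \left(-12 + 1\right) \left(-5\right) 7 + 1 = - 3 \left(\left(-11\right) \left(-5\right)\right) 7 + 1 = \left(-3\right) 55 \cdot 7 + 1 = \left(-165\right) 7 + 1 = -1155 + 1 = -1154$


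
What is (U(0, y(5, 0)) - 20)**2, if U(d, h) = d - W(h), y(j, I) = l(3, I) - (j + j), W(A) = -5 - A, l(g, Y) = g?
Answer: 484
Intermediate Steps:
y(j, I) = 3 - 2*j (y(j, I) = 3 - (j + j) = 3 - 2*j)
U(d, h) = 5 + d + h (U(d, h) = d - (-5 - h) = d + (5 + h) = 5 + d + h)
(U(0, y(5, 0)) - 20)**2 = ((5 + 0 + (3 - 2*5)) - 20)**2 = ((5 + 0 + (3 - 10)) - 20)**2 = ((5 + 0 - 7) - 20)**2 = (-2 - 20)**2 = (-22)**2 = 484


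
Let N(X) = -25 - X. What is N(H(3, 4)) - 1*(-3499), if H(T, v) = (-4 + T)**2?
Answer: 3473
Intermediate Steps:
N(H(3, 4)) - 1*(-3499) = (-25 - (-4 + 3)**2) - 1*(-3499) = (-25 - 1*(-1)**2) + 3499 = (-25 - 1*1) + 3499 = (-25 - 1) + 3499 = -26 + 3499 = 3473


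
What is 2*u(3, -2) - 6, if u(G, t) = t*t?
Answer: 2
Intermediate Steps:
u(G, t) = t²
2*u(3, -2) - 6 = 2*(-2)² - 6 = 2*4 - 6 = 8 - 6 = 2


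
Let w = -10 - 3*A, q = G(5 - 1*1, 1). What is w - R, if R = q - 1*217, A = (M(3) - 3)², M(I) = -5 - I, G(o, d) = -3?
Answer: -153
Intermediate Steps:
q = -3
A = 121 (A = ((-5 - 1*3) - 3)² = ((-5 - 3) - 3)² = (-8 - 3)² = (-11)² = 121)
w = -373 (w = -10 - 3*121 = -10 - 363 = -373)
R = -220 (R = -3 - 1*217 = -3 - 217 = -220)
w - R = -373 - 1*(-220) = -373 + 220 = -153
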